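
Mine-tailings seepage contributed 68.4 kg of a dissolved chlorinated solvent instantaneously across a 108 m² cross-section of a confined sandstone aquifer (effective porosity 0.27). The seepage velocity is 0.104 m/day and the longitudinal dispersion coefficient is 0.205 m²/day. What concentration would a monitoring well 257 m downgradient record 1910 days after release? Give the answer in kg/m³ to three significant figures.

For an instantaneous plane source, C(x,t) = M/(n_e·A·√(4πDt)) · exp(−(x−vt)²/(4Dt)), with n_e·A the pore (flow) area.
Plume center vt = 0.104 × 1910 = 198.64 m, so the well at 257 m is 58.36 m downgradient of the peak.
√(4πDt) = 70.15 m, giving peak height M/(n_e·A·√(4πDt)) = 68.4/(0.27 × 108 × 70.15) = 0.03344 kg/m³.
(x−vt)²/(4Dt) = (58.36)²/(4 × 0.205 × 1910) = 2.175; exp(−2.175) = 0.1136.
C = 0.03344 × 0.1136 = 0.00380 kg/m³.

0.00380 kg/m³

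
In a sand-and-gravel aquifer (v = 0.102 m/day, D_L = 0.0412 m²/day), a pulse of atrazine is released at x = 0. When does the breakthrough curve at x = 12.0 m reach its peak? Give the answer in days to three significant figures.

For the 1D instantaneous-source solution, setting ∂C/∂t = 0 at fixed x gives v²t² + 2Dt − x² = 0, so t = (√(D² + v²x²) − D)/v².
√(D² + v²x²) = √(0.0412² + 0.102² × 12.0²) = 1.225; v² = 0.010404.
t = (1.225 − 0.0412)/0.010404 = 114 days (vs. the pure-advection estimate x/v = 118 d).

114 days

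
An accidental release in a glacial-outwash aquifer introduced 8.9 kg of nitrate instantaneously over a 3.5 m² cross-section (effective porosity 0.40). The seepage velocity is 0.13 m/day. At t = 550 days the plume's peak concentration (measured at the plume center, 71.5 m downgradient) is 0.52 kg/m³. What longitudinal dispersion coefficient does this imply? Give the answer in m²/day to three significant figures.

At the plume center C_max = M/(n_e·A·√(4πDt)), so D = M²/(4πt·(n_e·A·C_max)²).
n_e·A·C_max = 0.40 × 3.5 × 0.52 = 0.7280 kg/m.
D = 8.9²/(4π × 550 × 0.7280²) = 0.0216 m²/day.

0.0216 m²/day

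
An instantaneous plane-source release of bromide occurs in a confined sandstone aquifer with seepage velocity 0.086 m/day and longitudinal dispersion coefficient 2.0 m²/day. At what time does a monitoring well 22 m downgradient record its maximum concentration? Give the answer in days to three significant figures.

102 days

For the 1D instantaneous-source solution, setting ∂C/∂t = 0 at fixed x gives v²t² + 2Dt − x² = 0, so t = (√(D² + v²x²) − D)/v².
√(D² + v²x²) = √(2.0² + 0.086² × 22²) = 2.753; v² = 0.007396.
t = (2.753 − 2.0)/0.007396 = 102 days (vs. the pure-advection estimate x/v = 256 d).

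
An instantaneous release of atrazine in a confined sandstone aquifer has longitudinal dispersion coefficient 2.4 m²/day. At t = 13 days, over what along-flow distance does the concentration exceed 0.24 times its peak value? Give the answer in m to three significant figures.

26.7 m

The plume is Gaussian with σ = √(2Dt) = √(2 × 2.4 × 13) = 7.899 m.
C/C_peak = exp(−Δx²/(2σ²)) = 0.24 ⇒ Δx = σ·√(−2 ln 0.24) = 7.899 × 1.689 = 13.34 m.
Width = 2Δx = 26.7 m.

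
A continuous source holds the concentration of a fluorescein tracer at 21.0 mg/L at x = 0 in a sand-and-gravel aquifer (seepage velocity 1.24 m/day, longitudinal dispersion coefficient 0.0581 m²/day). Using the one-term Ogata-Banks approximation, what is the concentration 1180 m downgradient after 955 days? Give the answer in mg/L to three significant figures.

13.8 mg/L

For a continuous step input, C/C₀ ≈ ½·erfc((x−vt)/(2√(Dt))).
vt = 1.24 × 955 = 1184.2 m and 2√(Dt) = 2√(0.0581 × 955) = 14.90 m.
Argument (x−vt)/(2√(Dt)) = (1180 − 1184.2)/14.90 = -0.2819; ½·erfc(-0.2819) = 0.6549.
C = 21.0 × 0.6549 = 13.8 mg/L.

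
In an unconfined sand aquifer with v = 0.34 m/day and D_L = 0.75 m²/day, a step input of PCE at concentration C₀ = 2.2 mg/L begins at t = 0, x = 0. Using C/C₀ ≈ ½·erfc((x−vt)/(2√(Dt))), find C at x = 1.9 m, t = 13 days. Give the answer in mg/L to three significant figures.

For a continuous step input, C/C₀ ≈ ½·erfc((x−vt)/(2√(Dt))).
vt = 0.34 × 13 = 4.42 m and 2√(Dt) = 2√(0.75 × 13) = 6.245 m.
Argument (x−vt)/(2√(Dt)) = (1.9 − 4.42)/6.245 = -0.4035; ½·erfc(-0.4035) = 0.7159.
C = 2.2 × 0.7159 = 1.57 mg/L.

1.57 mg/L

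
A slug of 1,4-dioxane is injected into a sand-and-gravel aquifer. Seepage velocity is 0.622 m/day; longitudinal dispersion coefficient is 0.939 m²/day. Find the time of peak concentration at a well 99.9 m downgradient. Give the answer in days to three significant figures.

For the 1D instantaneous-source solution, setting ∂C/∂t = 0 at fixed x gives v²t² + 2Dt − x² = 0, so t = (√(D² + v²x²) − D)/v².
√(D² + v²x²) = √(0.939² + 0.622² × 99.9²) = 62.14; v² = 0.386884.
t = (62.14 − 0.939)/0.386884 = 158 days (vs. the pure-advection estimate x/v = 161 d).

158 days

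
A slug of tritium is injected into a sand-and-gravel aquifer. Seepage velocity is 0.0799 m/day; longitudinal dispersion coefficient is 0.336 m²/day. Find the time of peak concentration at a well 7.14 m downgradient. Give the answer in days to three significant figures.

For the 1D instantaneous-source solution, setting ∂C/∂t = 0 at fixed x gives v²t² + 2Dt − x² = 0, so t = (√(D² + v²x²) − D)/v².
√(D² + v²x²) = √(0.336² + 0.0799² × 7.14²) = 0.6621; v² = 0.00638401.
t = (0.6621 − 0.336)/0.00638401 = 51.1 days (vs. the pure-advection estimate x/v = 89.4 d).

51.1 days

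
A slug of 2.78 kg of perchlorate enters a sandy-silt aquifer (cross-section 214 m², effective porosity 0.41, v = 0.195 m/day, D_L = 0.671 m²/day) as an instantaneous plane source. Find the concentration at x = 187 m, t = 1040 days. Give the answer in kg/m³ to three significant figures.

0.000309 kg/m³

For an instantaneous plane source, C(x,t) = M/(n_e·A·√(4πDt)) · exp(−(x−vt)²/(4Dt)), with n_e·A the pore (flow) area.
Plume center vt = 0.195 × 1040 = 202.8 m, so the well at 187 m is 15.8 m upgradient of the peak.
√(4πDt) = 93.64 m, giving peak height M/(n_e·A·√(4πDt)) = 2.78/(0.41 × 214 × 93.64) = 0.0003384 kg/m³.
(x−vt)²/(4Dt) = (-15.8)²/(4 × 0.671 × 1040) = 0.08943; exp(−0.08943) = 0.9145.
C = 0.0003384 × 0.9145 = 0.000309 kg/m³.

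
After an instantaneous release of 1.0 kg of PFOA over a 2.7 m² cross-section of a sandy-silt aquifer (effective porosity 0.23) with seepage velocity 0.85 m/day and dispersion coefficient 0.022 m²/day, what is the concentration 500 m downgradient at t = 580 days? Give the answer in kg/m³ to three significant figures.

For an instantaneous plane source, C(x,t) = M/(n_e·A·√(4πDt)) · exp(−(x−vt)²/(4Dt)), with n_e·A the pore (flow) area.
Plume center vt = 0.85 × 580 = 493 m, so the well at 500 m is 7 m downgradient of the peak.
√(4πDt) = 12.66 m, giving peak height M/(n_e·A·√(4πDt)) = 1.0/(0.23 × 2.7 × 12.66) = 0.1272 kg/m³.
(x−vt)²/(4Dt) = (7)²/(4 × 0.022 × 580) = 0.9600; exp(−0.9600) = 0.3829.
C = 0.1272 × 0.3829 = 0.0487 kg/m³.

0.0487 kg/m³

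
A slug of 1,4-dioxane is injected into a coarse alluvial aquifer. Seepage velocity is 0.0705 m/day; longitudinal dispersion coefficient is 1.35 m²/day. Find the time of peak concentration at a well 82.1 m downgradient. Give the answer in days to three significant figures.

For the 1D instantaneous-source solution, setting ∂C/∂t = 0 at fixed x gives v²t² + 2Dt − x² = 0, so t = (√(D² + v²x²) − D)/v².
√(D² + v²x²) = √(1.35² + 0.0705² × 82.1²) = 5.943; v² = 0.00497025.
t = (5.943 − 1.35)/0.00497025 = 924 days (vs. the pure-advection estimate x/v = 1160 d).

924 days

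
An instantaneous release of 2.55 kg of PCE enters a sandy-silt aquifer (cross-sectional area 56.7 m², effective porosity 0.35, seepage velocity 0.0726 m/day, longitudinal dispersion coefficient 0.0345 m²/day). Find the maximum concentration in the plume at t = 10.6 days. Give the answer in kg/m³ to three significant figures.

0.0599 kg/m³

The peak of an instantaneous 1D plume sits at x = vt; there the Gaussian factor is 1 and C_max = M/(n_e·A·√(4πDt)), where n_e·A is the pore area the mass is dissolved in.
√(4πDt) = √(4π × 0.0345 × 10.6) = 2.144 m, so C_max = 2.55/(0.35 × 56.7 × 2.144) = 0.0599 kg/m³.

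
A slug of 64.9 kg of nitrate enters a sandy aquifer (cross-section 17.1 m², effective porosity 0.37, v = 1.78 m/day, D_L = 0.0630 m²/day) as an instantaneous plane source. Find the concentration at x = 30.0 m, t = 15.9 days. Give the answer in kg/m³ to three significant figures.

For an instantaneous plane source, C(x,t) = M/(n_e·A·√(4πDt)) · exp(−(x−vt)²/(4Dt)), with n_e·A the pore (flow) area.
Plume center vt = 1.78 × 15.9 = 28.302 m, so the well at 30.0 m is 1.698 m downgradient of the peak.
√(4πDt) = 3.548 m, giving peak height M/(n_e·A·√(4πDt)) = 64.9/(0.37 × 17.1 × 3.548) = 2.891 kg/m³.
(x−vt)²/(4Dt) = (1.698)²/(4 × 0.0630 × 15.9) = 0.7196; exp(−0.7196) = 0.4869.
C = 2.891 × 0.4869 = 1.41 kg/m³.

1.41 kg/m³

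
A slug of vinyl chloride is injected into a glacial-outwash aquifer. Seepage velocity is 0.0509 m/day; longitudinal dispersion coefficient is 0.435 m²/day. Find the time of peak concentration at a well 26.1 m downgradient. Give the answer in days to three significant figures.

372 days

For the 1D instantaneous-source solution, setting ∂C/∂t = 0 at fixed x gives v²t² + 2Dt − x² = 0, so t = (√(D² + v²x²) − D)/v².
√(D² + v²x²) = √(0.435² + 0.0509² × 26.1²) = 1.398; v² = 0.00259081.
t = (1.398 − 0.435)/0.00259081 = 372 days (vs. the pure-advection estimate x/v = 513 d).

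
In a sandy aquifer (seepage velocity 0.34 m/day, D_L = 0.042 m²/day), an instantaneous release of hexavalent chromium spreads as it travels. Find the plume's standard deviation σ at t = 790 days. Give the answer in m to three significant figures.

Dispersive spreading gives a Gaussian with σ² = 2Dt; advection only shifts the center.
σ = √(2 × 0.042 × 790) = 8.15 m.

8.15 m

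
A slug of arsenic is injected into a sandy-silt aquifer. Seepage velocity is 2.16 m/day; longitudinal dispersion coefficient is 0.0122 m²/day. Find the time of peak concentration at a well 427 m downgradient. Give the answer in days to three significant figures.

For the 1D instantaneous-source solution, setting ∂C/∂t = 0 at fixed x gives v²t² + 2Dt − x² = 0, so t = (√(D² + v²x²) − D)/v².
√(D² + v²x²) = √(0.0122² + 2.16² × 427²) = 922.3; v² = 4.6656.
t = (922.3 − 0.0122)/4.6656 = 198 days (vs. the pure-advection estimate x/v = 198 d).

198 days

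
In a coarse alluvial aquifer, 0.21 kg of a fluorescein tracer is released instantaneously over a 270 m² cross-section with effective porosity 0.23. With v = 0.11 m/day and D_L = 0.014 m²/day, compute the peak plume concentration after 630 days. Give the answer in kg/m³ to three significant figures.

The peak of an instantaneous 1D plume sits at x = vt; there the Gaussian factor is 1 and C_max = M/(n_e·A·√(4πDt)), where n_e·A is the pore area the mass is dissolved in.
√(4πDt) = √(4π × 0.014 × 630) = 10.53 m, so C_max = 0.21/(0.23 × 270 × 10.53) = 0.000321 kg/m³.

0.000321 kg/m³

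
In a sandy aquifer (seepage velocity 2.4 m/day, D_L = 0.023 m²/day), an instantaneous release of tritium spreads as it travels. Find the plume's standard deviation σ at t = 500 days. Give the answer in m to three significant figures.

4.80 m

Dispersive spreading gives a Gaussian with σ² = 2Dt; advection only shifts the center.
σ = √(2 × 0.023 × 500) = 4.80 m.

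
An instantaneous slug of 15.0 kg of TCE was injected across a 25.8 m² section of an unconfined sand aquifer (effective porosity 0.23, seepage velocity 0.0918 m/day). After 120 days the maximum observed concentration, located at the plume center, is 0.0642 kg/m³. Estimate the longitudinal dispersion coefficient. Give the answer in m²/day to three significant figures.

At the plume center C_max = M/(n_e·A·√(4πDt)), so D = M²/(4πt·(n_e·A·C_max)²).
n_e·A·C_max = 0.23 × 25.8 × 0.0642 = 0.3810 kg/m.
D = 15.0²/(4π × 120 × 0.3810²) = 1.03 m²/day.

1.03 m²/day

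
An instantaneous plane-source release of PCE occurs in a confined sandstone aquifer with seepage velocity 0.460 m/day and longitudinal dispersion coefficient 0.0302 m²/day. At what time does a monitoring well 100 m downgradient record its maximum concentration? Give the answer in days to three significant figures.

For the 1D instantaneous-source solution, setting ∂C/∂t = 0 at fixed x gives v²t² + 2Dt − x² = 0, so t = (√(D² + v²x²) − D)/v².
√(D² + v²x²) = √(0.0302² + 0.460² × 100²) = 46.00; v² = 0.2116.
t = (46.00 − 0.0302)/0.2116 = 217 days (vs. the pure-advection estimate x/v = 217 d).

217 days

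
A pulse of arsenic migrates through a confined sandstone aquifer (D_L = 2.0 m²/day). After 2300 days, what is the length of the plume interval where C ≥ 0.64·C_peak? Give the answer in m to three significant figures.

181 m

The plume is Gaussian with σ = √(2Dt) = √(2 × 2.0 × 2300) = 95.92 m.
C/C_peak = exp(−Δx²/(2σ²)) = 0.64 ⇒ Δx = σ·√(−2 ln 0.64) = 95.92 × 0.9448 = 90.63 m.
Width = 2Δx = 181 m.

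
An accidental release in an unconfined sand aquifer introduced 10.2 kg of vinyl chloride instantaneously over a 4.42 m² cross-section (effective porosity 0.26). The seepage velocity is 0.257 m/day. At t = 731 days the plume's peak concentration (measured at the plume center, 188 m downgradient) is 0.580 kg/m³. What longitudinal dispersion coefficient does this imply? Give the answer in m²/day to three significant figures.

At the plume center C_max = M/(n_e·A·√(4πDt)), so D = M²/(4πt·(n_e·A·C_max)²).
n_e·A·C_max = 0.26 × 4.42 × 0.580 = 0.6665 kg/m.
D = 10.2²/(4π × 731 × 0.6665²) = 0.0255 m²/day.

0.0255 m²/day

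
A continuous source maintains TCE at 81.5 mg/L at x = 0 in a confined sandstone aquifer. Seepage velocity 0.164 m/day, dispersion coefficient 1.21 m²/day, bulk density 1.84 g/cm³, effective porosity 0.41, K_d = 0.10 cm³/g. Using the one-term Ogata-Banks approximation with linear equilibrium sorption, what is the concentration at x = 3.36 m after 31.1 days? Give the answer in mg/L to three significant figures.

Retardation factor R = 1 + ρ_b·K_d/n = 1 + 1.84 × 0.10/0.41 = 1.449.
Sorption retards both mechanisms: v_R = v/R = 0.1132 m/day, D_R = D/R = 0.8351 m²/day.
v_R·t = 0.1132 × 31.1 = 3.52052 m; 2√(D_R t) = 10.19 m; argument = (3.36 − 3.52052)/10.19 = -0.01575.
C = C₀ × ½·erfc(-0.01575) = 81.5 × 0.5089 = 41.5 mg/L.

41.5 mg/L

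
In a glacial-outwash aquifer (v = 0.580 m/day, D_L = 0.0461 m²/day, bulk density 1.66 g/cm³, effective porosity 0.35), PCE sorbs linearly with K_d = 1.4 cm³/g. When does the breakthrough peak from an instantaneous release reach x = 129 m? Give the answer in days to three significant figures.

1700 days

Retardation factor R = 1 + ρ_b·K_d/n = 1 + 1.66 × 1.4/0.35 = 7.640.
Sorption retards both mechanisms: v_R = v/R = 0.07592 m/day, D_R = D/R = 0.006034 m²/day.
Peak time from v_R²t² + 2D_R t − x² = 0: t = (√(D_R² + v_R²x²) − D_R)/v_R².
√(D_R² + v_R²x²) = √(0.006034² + 0.07592² × 129²) = 9.794; v_R² = 0.005764.
t = (9.794 − 0.006034)/0.005764 = 1700 days.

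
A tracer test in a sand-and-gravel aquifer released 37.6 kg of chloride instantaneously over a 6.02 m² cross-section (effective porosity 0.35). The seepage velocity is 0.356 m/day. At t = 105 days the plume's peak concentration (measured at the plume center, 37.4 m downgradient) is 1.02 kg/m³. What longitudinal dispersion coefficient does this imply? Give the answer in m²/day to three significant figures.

At the plume center C_max = M/(n_e·A·√(4πDt)), so D = M²/(4πt·(n_e·A·C_max)²).
n_e·A·C_max = 0.35 × 6.02 × 1.02 = 2.149 kg/m.
D = 37.6²/(4π × 105 × 2.149²) = 0.232 m²/day.

0.232 m²/day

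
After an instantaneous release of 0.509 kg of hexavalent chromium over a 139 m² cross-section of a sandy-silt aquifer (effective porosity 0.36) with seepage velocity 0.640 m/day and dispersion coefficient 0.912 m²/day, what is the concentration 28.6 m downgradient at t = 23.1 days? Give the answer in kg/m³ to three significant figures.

For an instantaneous plane source, C(x,t) = M/(n_e·A·√(4πDt)) · exp(−(x−vt)²/(4Dt)), with n_e·A the pore (flow) area.
Plume center vt = 0.640 × 23.1 = 14.784 m, so the well at 28.6 m is 13.816 m downgradient of the peak.
√(4πDt) = 16.27 m, giving peak height M/(n_e·A·√(4πDt)) = 0.509/(0.36 × 139 × 16.27) = 0.0006252 kg/m³.
(x−vt)²/(4Dt) = (13.816)²/(4 × 0.912 × 23.1) = 2.265; exp(−2.265) = 0.1038.
C = 0.0006252 × 0.1038 = 6.49e-05 kg/m³.

6.49e-05 kg/m³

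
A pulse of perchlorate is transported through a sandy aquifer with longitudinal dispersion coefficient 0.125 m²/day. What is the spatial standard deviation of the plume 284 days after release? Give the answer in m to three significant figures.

Dispersive spreading gives a Gaussian with σ² = 2Dt; advection only shifts the center.
σ = √(2 × 0.125 × 284) = 8.43 m.

8.43 m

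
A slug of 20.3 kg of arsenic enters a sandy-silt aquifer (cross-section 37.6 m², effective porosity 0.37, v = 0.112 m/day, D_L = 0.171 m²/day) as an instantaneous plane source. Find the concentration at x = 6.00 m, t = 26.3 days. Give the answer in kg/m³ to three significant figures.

For an instantaneous plane source, C(x,t) = M/(n_e·A·√(4πDt)) · exp(−(x−vt)²/(4Dt)), with n_e·A the pore (flow) area.
Plume center vt = 0.112 × 26.3 = 2.9456 m, so the well at 6.00 m is 3.0544 m downgradient of the peak.
√(4πDt) = 7.518 m, giving peak height M/(n_e·A·√(4πDt)) = 20.3/(0.37 × 37.6 × 7.518) = 0.1941 kg/m³.
(x−vt)²/(4Dt) = (3.0544)²/(4 × 0.171 × 26.3) = 0.5186; exp(−0.5186) = 0.5954.
C = 0.1941 × 0.5954 = 0.116 kg/m³.

0.116 kg/m³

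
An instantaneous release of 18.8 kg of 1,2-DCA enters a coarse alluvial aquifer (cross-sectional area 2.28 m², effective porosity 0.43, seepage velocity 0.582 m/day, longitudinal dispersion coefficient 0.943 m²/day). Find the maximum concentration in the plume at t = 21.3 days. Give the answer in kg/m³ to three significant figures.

1.21 kg/m³

The peak of an instantaneous 1D plume sits at x = vt; there the Gaussian factor is 1 and C_max = M/(n_e·A·√(4πDt)), where n_e·A is the pore area the mass is dissolved in.
√(4πDt) = √(4π × 0.943 × 21.3) = 15.89 m, so C_max = 18.8/(0.43 × 2.28 × 15.89) = 1.21 kg/m³.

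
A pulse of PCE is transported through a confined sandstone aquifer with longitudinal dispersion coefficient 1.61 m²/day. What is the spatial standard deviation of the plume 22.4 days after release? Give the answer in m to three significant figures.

8.49 m

Dispersive spreading gives a Gaussian with σ² = 2Dt; advection only shifts the center.
σ = √(2 × 1.61 × 22.4) = 8.49 m.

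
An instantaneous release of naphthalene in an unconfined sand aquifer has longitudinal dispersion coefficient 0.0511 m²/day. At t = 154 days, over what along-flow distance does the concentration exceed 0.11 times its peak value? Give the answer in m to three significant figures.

The plume is Gaussian with σ = √(2Dt) = √(2 × 0.0511 × 154) = 3.967 m.
C/C_peak = exp(−Δx²/(2σ²)) = 0.11 ⇒ Δx = σ·√(−2 ln 0.11) = 3.967 × 2.101 = 8.335 m.
Width = 2Δx = 16.7 m.

16.7 m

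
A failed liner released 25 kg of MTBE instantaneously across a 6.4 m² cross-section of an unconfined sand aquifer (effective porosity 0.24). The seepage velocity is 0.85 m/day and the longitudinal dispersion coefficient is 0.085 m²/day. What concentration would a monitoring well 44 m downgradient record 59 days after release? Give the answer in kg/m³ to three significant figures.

For an instantaneous plane source, C(x,t) = M/(n_e·A·√(4πDt)) · exp(−(x−vt)²/(4Dt)), with n_e·A the pore (flow) area.
Plume center vt = 0.85 × 59 = 50.15 m, so the well at 44 m is 6.15 m upgradient of the peak.
√(4πDt) = 7.939 m, giving peak height M/(n_e·A·√(4πDt)) = 25/(0.24 × 6.4 × 7.939) = 2.050 kg/m³.
(x−vt)²/(4Dt) = (-6.15)²/(4 × 0.085 × 59) = 1.885; exp(−1.885) = 0.1518.
C = 2.050 × 0.1518 = 0.311 kg/m³.

0.311 kg/m³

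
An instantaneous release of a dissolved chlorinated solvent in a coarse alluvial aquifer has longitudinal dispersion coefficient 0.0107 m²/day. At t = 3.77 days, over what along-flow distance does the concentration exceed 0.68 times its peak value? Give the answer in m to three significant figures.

0.499 m

The plume is Gaussian with σ = √(2Dt) = √(2 × 0.0107 × 3.77) = 0.2840 m.
C/C_peak = exp(−Δx²/(2σ²)) = 0.68 ⇒ Δx = σ·√(−2 ln 0.68) = 0.2840 × 0.8783 = 0.2494 m.
Width = 2Δx = 0.499 m.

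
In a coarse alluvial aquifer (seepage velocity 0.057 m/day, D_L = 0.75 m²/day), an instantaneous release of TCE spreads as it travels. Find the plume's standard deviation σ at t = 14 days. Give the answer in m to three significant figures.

4.58 m

Dispersive spreading gives a Gaussian with σ² = 2Dt; advection only shifts the center.
σ = √(2 × 0.75 × 14) = 4.58 m.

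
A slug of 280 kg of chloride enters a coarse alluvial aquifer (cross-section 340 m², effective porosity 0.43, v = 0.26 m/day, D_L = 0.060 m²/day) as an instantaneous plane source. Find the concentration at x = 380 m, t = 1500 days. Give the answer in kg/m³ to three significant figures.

For an instantaneous plane source, C(x,t) = M/(n_e·A·√(4πDt)) · exp(−(x−vt)²/(4Dt)), with n_e·A the pore (flow) area.
Plume center vt = 0.26 × 1500 = 390 m, so the well at 380 m is 10 m upgradient of the peak.
√(4πDt) = 33.63 m, giving peak height M/(n_e·A·√(4πDt)) = 280/(0.43 × 340 × 33.63) = 0.05695 kg/m³.
(x−vt)²/(4Dt) = (-10)²/(4 × 0.060 × 1500) = 0.2778; exp(−0.2778) = 0.7574.
C = 0.05695 × 0.7574 = 0.0431 kg/m³.

0.0431 kg/m³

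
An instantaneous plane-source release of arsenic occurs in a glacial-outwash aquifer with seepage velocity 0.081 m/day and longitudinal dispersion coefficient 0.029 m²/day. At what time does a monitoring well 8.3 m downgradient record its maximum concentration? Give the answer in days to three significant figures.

For the 1D instantaneous-source solution, setting ∂C/∂t = 0 at fixed x gives v²t² + 2Dt − x² = 0, so t = (√(D² + v²x²) − D)/v².
√(D² + v²x²) = √(0.029² + 0.081² × 8.3²) = 0.6729; v² = 0.006561.
t = (0.6729 − 0.029)/0.006561 = 98.1 days (vs. the pure-advection estimate x/v = 102 d).

98.1 days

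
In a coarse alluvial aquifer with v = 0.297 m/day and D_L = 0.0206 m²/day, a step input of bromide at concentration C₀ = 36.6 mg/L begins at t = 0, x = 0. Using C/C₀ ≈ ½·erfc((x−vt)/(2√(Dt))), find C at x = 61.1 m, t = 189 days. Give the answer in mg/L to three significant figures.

1.37 mg/L

For a continuous step input, C/C₀ ≈ ½·erfc((x−vt)/(2√(Dt))).
vt = 0.297 × 189 = 56.133 m and 2√(Dt) = 2√(0.0206 × 189) = 3.946 m.
Argument (x−vt)/(2√(Dt)) = (61.1 − 56.133)/3.946 = 1.259; ½·erfc(1.259) = 0.03750.
C = 36.6 × 0.03750 = 1.37 mg/L.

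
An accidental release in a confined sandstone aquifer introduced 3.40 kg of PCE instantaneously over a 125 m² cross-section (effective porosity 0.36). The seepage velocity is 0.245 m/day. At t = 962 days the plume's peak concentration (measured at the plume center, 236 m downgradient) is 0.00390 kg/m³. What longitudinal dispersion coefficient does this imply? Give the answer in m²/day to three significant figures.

0.0310 m²/day

At the plume center C_max = M/(n_e·A·√(4πDt)), so D = M²/(4πt·(n_e·A·C_max)²).
n_e·A·C_max = 0.36 × 125 × 0.00390 = 0.1755 kg/m.
D = 3.40²/(4π × 962 × 0.1755²) = 0.0310 m²/day.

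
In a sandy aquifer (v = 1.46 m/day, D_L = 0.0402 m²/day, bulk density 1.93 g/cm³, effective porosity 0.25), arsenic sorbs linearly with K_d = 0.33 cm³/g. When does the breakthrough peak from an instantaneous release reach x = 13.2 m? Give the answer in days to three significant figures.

Retardation factor R = 1 + ρ_b·K_d/n = 1 + 1.93 × 0.33/0.25 = 3.548.
Sorption retards both mechanisms: v_R = v/R = 0.4115 m/day, D_R = D/R = 0.01133 m²/day.
Peak time from v_R²t² + 2D_R t − x² = 0: t = (√(D_R² + v_R²x²) − D_R)/v_R².
√(D_R² + v_R²x²) = √(0.01133² + 0.4115² × 13.2²) = 5.432; v_R² = 0.1693.
t = (5.432 − 0.01133)/0.1693 = 32.0 days.

32.0 days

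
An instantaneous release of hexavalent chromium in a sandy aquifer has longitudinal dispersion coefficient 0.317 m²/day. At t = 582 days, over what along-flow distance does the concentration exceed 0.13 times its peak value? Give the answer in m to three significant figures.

The plume is Gaussian with σ = √(2Dt) = √(2 × 0.317 × 582) = 19.21 m.
C/C_peak = exp(−Δx²/(2σ²)) = 0.13 ⇒ Δx = σ·√(−2 ln 0.13) = 19.21 × 2.020 = 38.80 m.
Width = 2Δx = 77.6 m.

77.6 m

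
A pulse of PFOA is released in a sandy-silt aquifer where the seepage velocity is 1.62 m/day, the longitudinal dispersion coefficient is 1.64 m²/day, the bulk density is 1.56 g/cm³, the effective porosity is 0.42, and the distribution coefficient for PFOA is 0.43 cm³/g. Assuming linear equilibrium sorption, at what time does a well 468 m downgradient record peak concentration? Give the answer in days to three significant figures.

749 days

Retardation factor R = 1 + ρ_b·K_d/n = 1 + 1.56 × 0.43/0.42 = 2.597.
Sorption retards both mechanisms: v_R = v/R = 0.6238 m/day, D_R = D/R = 0.6315 m²/day.
Peak time from v_R²t² + 2D_R t − x² = 0: t = (√(D_R² + v_R²x²) − D_R)/v_R².
√(D_R² + v_R²x²) = √(0.6315² + 0.6238² × 468²) = 291.9; v_R² = 0.3891.
t = (291.9 − 0.6315)/0.3891 = 749 days.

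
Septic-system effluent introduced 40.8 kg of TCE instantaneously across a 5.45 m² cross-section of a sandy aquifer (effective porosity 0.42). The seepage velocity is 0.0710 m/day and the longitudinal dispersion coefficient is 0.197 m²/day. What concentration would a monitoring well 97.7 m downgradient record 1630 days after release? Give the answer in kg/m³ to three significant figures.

0.218 kg/m³

For an instantaneous plane source, C(x,t) = M/(n_e·A·√(4πDt)) · exp(−(x−vt)²/(4Dt)), with n_e·A the pore (flow) area.
Plume center vt = 0.0710 × 1630 = 115.73 m, so the well at 97.7 m is 18.03 m upgradient of the peak.
√(4πDt) = 63.52 m, giving peak height M/(n_e·A·√(4πDt)) = 40.8/(0.42 × 5.45 × 63.52) = 0.2806 kg/m³.
(x−vt)²/(4Dt) = (-18.03)²/(4 × 0.197 × 1630) = 0.2531; exp(−0.2531) = 0.7764.
C = 0.2806 × 0.7764 = 0.218 kg/m³.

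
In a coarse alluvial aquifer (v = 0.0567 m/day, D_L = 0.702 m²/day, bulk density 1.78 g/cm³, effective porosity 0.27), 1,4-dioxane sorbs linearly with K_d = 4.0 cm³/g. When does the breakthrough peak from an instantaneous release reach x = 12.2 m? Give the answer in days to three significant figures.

2410 days

Retardation factor R = 1 + ρ_b·K_d/n = 1 + 1.78 × 4.0/0.27 = 27.37.
Sorption retards both mechanisms: v_R = v/R = 0.002072 m/day, D_R = D/R = 0.02565 m²/day.
Peak time from v_R²t² + 2D_R t − x² = 0: t = (√(D_R² + v_R²x²) − D_R)/v_R².
√(D_R² + v_R²x²) = √(0.02565² + 0.002072² × 12.2²) = 0.03601; v_R² = 4.293e-06.
t = (0.03601 − 0.02565)/4.293e-06 = 2410 days.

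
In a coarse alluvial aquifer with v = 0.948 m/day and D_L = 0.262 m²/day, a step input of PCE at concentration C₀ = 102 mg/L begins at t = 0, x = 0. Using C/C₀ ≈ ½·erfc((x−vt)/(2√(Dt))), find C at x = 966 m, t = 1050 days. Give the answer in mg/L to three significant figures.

For a continuous step input, C/C₀ ≈ ½·erfc((x−vt)/(2√(Dt))).
vt = 0.948 × 1050 = 995.4 m and 2√(Dt) = 2√(0.262 × 1050) = 33.17 m.
Argument (x−vt)/(2√(Dt)) = (966 − 995.4)/33.17 = -0.8863; ½·erfc(-0.8863) = 0.8950.
C = 102 × 0.8950 = 91.3 mg/L.

91.3 mg/L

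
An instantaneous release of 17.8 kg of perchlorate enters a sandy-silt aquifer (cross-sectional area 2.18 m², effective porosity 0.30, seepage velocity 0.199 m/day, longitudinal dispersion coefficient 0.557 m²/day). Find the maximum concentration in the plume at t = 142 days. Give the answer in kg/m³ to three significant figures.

0.863 kg/m³

The peak of an instantaneous 1D plume sits at x = vt; there the Gaussian factor is 1 and C_max = M/(n_e·A·√(4πDt)), where n_e·A is the pore area the mass is dissolved in.
√(4πDt) = √(4π × 0.557 × 142) = 31.53 m, so C_max = 17.8/(0.30 × 2.18 × 31.53) = 0.863 kg/m³.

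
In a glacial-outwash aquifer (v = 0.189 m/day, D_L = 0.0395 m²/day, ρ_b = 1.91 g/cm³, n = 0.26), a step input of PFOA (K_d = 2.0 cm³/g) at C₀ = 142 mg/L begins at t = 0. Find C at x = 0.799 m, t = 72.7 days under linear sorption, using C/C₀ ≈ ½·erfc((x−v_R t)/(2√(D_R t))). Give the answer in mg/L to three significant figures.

Retardation factor R = 1 + ρ_b·K_d/n = 1 + 1.91 × 2.0/0.26 = 15.69.
Sorption retards both mechanisms: v_R = v/R = 0.01205 m/day, D_R = D/R = 0.002518 m²/day.
v_R·t = 0.01205 × 72.7 = 0.876035 m; 2√(D_R t) = 0.8557 m; argument = (0.799 − 0.876035)/0.8557 = -0.09003.
C = C₀ × ½·erfc(-0.09003) = 142 × 0.5507 = 78.2 mg/L.

78.2 mg/L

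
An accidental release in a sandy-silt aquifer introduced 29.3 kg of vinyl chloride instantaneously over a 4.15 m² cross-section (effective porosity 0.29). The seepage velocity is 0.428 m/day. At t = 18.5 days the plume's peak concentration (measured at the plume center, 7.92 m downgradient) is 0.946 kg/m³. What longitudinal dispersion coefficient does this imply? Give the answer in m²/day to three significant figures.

At the plume center C_max = M/(n_e·A·√(4πDt)), so D = M²/(4πt·(n_e·A·C_max)²).
n_e·A·C_max = 0.29 × 4.15 × 0.946 = 1.139 kg/m.
D = 29.3²/(4π × 18.5 × 1.139²) = 2.85 m²/day.

2.85 m²/day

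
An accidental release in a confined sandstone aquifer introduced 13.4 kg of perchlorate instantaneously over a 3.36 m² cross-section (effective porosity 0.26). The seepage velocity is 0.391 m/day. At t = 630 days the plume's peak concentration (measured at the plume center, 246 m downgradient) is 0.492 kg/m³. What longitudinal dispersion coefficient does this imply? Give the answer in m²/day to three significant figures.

0.123 m²/day

At the plume center C_max = M/(n_e·A·√(4πDt)), so D = M²/(4πt·(n_e·A·C_max)²).
n_e·A·C_max = 0.26 × 3.36 × 0.492 = 0.4298 kg/m.
D = 13.4²/(4π × 630 × 0.4298²) = 0.123 m²/day.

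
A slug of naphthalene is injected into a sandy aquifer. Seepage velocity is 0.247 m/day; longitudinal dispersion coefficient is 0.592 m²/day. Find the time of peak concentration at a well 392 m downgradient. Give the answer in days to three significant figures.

1580 days

For the 1D instantaneous-source solution, setting ∂C/∂t = 0 at fixed x gives v²t² + 2Dt − x² = 0, so t = (√(D² + v²x²) − D)/v².
√(D² + v²x²) = √(0.592² + 0.247² × 392²) = 96.83; v² = 0.061009.
t = (96.83 − 0.592)/0.061009 = 1580 days (vs. the pure-advection estimate x/v = 1590 d).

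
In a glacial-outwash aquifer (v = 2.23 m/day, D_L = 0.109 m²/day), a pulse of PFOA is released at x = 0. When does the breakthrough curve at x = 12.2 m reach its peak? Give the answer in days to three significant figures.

5.45 days

For the 1D instantaneous-source solution, setting ∂C/∂t = 0 at fixed x gives v²t² + 2Dt − x² = 0, so t = (√(D² + v²x²) − D)/v².
√(D² + v²x²) = √(0.109² + 2.23² × 12.2²) = 27.21; v² = 4.9729.
t = (27.21 − 0.109)/4.9729 = 5.45 days (vs. the pure-advection estimate x/v = 5.47 d).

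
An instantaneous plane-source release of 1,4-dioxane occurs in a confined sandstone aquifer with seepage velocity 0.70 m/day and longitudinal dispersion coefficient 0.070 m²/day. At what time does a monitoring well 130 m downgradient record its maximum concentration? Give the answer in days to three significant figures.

For the 1D instantaneous-source solution, setting ∂C/∂t = 0 at fixed x gives v²t² + 2Dt − x² = 0, so t = (√(D² + v²x²) − D)/v².
√(D² + v²x²) = √(0.070² + 0.70² × 130²) = 91.00; v² = 0.49.
t = (91.00 − 0.070)/0.49 = 186 days (vs. the pure-advection estimate x/v = 186 d).

186 days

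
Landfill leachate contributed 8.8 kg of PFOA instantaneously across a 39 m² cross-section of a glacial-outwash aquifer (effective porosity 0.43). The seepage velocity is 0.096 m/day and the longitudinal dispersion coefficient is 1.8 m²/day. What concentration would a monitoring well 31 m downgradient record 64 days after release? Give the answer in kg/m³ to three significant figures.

0.00361 kg/m³

For an instantaneous plane source, C(x,t) = M/(n_e·A·√(4πDt)) · exp(−(x−vt)²/(4Dt)), with n_e·A the pore (flow) area.
Plume center vt = 0.096 × 64 = 6.144 m, so the well at 31 m is 24.856 m downgradient of the peak.
√(4πDt) = 38.05 m, giving peak height M/(n_e·A·√(4πDt)) = 8.8/(0.43 × 39 × 38.05) = 0.01379 kg/m³.
(x−vt)²/(4Dt) = (24.856)²/(4 × 1.8 × 64) = 1.341; exp(−1.341) = 0.2616.
C = 0.01379 × 0.2616 = 0.00361 kg/m³.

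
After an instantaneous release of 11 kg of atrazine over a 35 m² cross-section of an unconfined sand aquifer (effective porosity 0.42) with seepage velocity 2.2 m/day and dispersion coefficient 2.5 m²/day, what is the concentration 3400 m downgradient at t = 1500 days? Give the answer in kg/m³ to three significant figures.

For an instantaneous plane source, C(x,t) = M/(n_e·A·√(4πDt)) · exp(−(x−vt)²/(4Dt)), with n_e·A the pore (flow) area.
Plume center vt = 2.2 × 1500 = 3300 m, so the well at 3400 m is 100 m downgradient of the peak.
√(4πDt) = 217.1 m, giving peak height M/(n_e·A·√(4πDt)) = 11/(0.42 × 35 × 217.1) = 0.003447 kg/m³.
(x−vt)²/(4Dt) = (100)²/(4 × 2.5 × 1500) = 0.6667; exp(−0.6667) = 0.5134.
C = 0.003447 × 0.5134 = 0.00177 kg/m³.

0.00177 kg/m³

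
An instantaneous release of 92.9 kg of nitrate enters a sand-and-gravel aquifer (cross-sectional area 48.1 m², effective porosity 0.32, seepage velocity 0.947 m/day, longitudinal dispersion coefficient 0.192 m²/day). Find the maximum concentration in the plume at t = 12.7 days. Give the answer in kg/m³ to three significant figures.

The peak of an instantaneous 1D plume sits at x = vt; there the Gaussian factor is 1 and C_max = M/(n_e·A·√(4πDt)), where n_e·A is the pore area the mass is dissolved in.
√(4πDt) = √(4π × 0.192 × 12.7) = 5.536 m, so C_max = 92.9/(0.32 × 48.1 × 5.536) = 1.09 kg/m³.

1.09 kg/m³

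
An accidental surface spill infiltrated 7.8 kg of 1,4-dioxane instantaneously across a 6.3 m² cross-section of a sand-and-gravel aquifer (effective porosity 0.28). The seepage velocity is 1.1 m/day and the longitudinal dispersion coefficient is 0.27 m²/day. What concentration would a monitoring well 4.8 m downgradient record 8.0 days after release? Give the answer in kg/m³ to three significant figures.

0.133 kg/m³

For an instantaneous plane source, C(x,t) = M/(n_e·A·√(4πDt)) · exp(−(x−vt)²/(4Dt)), with n_e·A the pore (flow) area.
Plume center vt = 1.1 × 8.0 = 8.8 m, so the well at 4.8 m is 4 m upgradient of the peak.
√(4πDt) = 5.210 m, giving peak height M/(n_e·A·√(4πDt)) = 7.8/(0.28 × 6.3 × 5.210) = 0.8487 kg/m³.
(x−vt)²/(4Dt) = (-4)²/(4 × 0.27 × 8.0) = 1.852; exp(−1.852) = 0.1569.
C = 0.8487 × 0.1569 = 0.133 kg/m³.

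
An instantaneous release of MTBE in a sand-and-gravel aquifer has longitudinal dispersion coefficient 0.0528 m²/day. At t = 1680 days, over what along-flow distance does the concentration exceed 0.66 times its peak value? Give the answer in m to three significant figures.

The plume is Gaussian with σ = √(2Dt) = √(2 × 0.0528 × 1680) = 13.32 m.
C/C_peak = exp(−Δx²/(2σ²)) = 0.66 ⇒ Δx = σ·√(−2 ln 0.66) = 13.32 × 0.9116 = 12.14 m.
Width = 2Δx = 24.3 m.

24.3 m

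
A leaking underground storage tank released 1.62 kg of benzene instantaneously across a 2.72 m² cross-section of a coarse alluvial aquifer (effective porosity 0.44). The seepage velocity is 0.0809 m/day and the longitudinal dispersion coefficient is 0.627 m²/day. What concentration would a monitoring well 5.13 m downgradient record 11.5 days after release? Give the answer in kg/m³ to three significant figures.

For an instantaneous plane source, C(x,t) = M/(n_e·A·√(4πDt)) · exp(−(x−vt)²/(4Dt)), with n_e·A the pore (flow) area.
Plume center vt = 0.0809 × 11.5 = 0.93035 m, so the well at 5.13 m is 4.19965 m downgradient of the peak.
√(4πDt) = 9.519 m, giving peak height M/(n_e·A·√(4πDt)) = 1.62/(0.44 × 2.72 × 9.519) = 0.1422 kg/m³.
(x−vt)²/(4Dt) = (4.19965)²/(4 × 0.627 × 11.5) = 0.6115; exp(−0.6115) = 0.5425.
C = 0.1422 × 0.5425 = 0.0771 kg/m³.

0.0771 kg/m³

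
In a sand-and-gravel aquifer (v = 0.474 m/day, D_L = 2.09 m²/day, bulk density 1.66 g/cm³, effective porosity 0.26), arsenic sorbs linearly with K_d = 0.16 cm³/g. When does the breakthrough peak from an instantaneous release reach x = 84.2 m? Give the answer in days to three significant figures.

341 days

Retardation factor R = 1 + ρ_b·K_d/n = 1 + 1.66 × 0.16/0.26 = 2.022.
Sorption retards both mechanisms: v_R = v/R = 0.2344 m/day, D_R = D/R = 1.034 m²/day.
Peak time from v_R²t² + 2D_R t − x² = 0: t = (√(D_R² + v_R²x²) − D_R)/v_R².
√(D_R² + v_R²x²) = √(1.034² + 0.2344² × 84.2²) = 19.76; v_R² = 0.05494.
t = (19.76 − 1.034)/0.05494 = 341 days.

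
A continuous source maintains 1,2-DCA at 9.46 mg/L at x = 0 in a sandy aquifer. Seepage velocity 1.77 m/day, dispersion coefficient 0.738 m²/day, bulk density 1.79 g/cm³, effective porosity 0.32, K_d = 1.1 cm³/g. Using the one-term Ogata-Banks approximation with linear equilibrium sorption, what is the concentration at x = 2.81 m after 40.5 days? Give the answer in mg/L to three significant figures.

9.40 mg/L

Retardation factor R = 1 + ρ_b·K_d/n = 1 + 1.79 × 1.1/0.32 = 7.153.
Sorption retards both mechanisms: v_R = v/R = 0.2474 m/day, D_R = D/R = 0.1032 m²/day.
v_R·t = 0.2474 × 40.5 = 10.0197 m; 2√(D_R t) = 4.089 m; argument = (2.81 − 10.0197)/4.089 = -1.763.
C = C₀ × ½·erfc(-1.763) = 9.46 × 0.9937 = 9.40 mg/L.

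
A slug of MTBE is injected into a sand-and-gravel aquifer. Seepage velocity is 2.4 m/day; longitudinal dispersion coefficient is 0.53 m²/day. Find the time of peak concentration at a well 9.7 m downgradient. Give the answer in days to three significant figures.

For the 1D instantaneous-source solution, setting ∂C/∂t = 0 at fixed x gives v²t² + 2Dt − x² = 0, so t = (√(D² + v²x²) − D)/v².
√(D² + v²x²) = √(0.53² + 2.4² × 9.7²) = 23.29; v² = 5.76.
t = (23.29 − 0.53)/5.76 = 3.95 days (vs. the pure-advection estimate x/v = 4.04 d).

3.95 days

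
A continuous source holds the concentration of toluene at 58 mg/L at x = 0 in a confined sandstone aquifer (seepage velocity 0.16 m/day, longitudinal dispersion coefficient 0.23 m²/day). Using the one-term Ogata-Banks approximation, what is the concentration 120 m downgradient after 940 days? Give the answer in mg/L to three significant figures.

53.8 mg/L

For a continuous step input, C/C₀ ≈ ½·erfc((x−vt)/(2√(Dt))).
vt = 0.16 × 940 = 150.4 m and 2√(Dt) = 2√(0.23 × 940) = 29.41 m.
Argument (x−vt)/(2√(Dt)) = (120 − 150.4)/29.41 = -1.034; ½·erfc(-1.034) = 0.9282.
C = 58 × 0.9282 = 53.8 mg/L.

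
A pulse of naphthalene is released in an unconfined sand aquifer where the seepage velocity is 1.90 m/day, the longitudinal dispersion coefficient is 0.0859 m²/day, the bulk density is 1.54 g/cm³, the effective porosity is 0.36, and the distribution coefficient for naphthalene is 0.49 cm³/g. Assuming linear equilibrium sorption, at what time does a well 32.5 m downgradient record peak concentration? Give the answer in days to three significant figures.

Retardation factor R = 1 + ρ_b·K_d/n = 1 + 1.54 × 0.49/0.36 = 3.096.
Sorption retards both mechanisms: v_R = v/R = 0.6137 m/day, D_R = D/R = 0.02775 m²/day.
Peak time from v_R²t² + 2D_R t − x² = 0: t = (√(D_R² + v_R²x²) − D_R)/v_R².
√(D_R² + v_R²x²) = √(0.02775² + 0.6137² × 32.5²) = 19.95; v_R² = 0.3766.
t = (19.95 − 0.02775)/0.3766 = 52.9 days.

52.9 days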